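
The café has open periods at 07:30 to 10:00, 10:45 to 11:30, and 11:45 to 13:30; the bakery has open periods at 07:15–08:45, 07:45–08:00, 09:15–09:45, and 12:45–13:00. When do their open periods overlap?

Second set merges to 07:15–08:45, 09:15–09:45, 12:45–13:00.
07:30–10:00 meets the second set on 07:30–08:45, 09:15–09:45.
10:45–11:30: no overlap with the second set.
11:45–13:30 meets the second set on 12:45–13:00.

07:30–08:45, 09:15–09:45, 12:45–13:00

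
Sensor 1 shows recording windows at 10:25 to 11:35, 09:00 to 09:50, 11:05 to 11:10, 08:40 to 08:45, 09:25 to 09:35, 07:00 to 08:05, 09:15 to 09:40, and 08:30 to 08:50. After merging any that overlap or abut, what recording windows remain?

Sort by start: 07:00–08:05, 08:30–08:50, 08:40–08:45, 09:00–09:50, 09:15–09:40, 09:25–09:35, 10:25–11:35, 11:05–11:10.
08:30–08:50 is disjoint → start new block.
08:40–08:45 overlaps/touches 08:30–08:50 → extend to 08:30–08:50.
09:00–09:50 is disjoint → start new block.
09:15–09:40 overlaps/touches 09:00–09:50 → extend to 09:00–09:50.
09:25–09:35 overlaps/touches 09:00–09:50 → extend to 09:00–09:50.
10:25–11:35 is disjoint → start new block.
11:05–11:10 overlaps/touches 10:25–11:35 → extend to 10:25–11:35.

07:00–08:05, 08:30–08:50, 09:00–09:50, 10:25–11:35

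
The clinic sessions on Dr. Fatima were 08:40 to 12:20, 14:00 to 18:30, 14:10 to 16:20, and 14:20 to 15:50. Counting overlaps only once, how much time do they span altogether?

8 h 10 min

Merged: 08:40-12:20, 14:00-18:30.
Lengths: 3 h 40 min + 4 h 30 min = 8 h 10 min.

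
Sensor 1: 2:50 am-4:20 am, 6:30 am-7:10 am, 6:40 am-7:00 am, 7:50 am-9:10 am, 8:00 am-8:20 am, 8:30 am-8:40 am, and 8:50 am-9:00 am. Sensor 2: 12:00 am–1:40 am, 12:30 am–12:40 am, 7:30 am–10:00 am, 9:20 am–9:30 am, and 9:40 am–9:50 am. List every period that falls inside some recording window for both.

A, merged: 2:50 am-4:20 am, 6:30 am-7:10 am, 7:50 am-9:10 am.
B, merged: 12:00 am-1:40 am, 7:30 am-10:00 am.
2:50 am-4:20 am meets no B interval.
6:30 am-7:10 am meets no B interval.
7:50 am-9:10 am ∩ B → 7:50 am-9:10 am.

7:50 am-9:10 am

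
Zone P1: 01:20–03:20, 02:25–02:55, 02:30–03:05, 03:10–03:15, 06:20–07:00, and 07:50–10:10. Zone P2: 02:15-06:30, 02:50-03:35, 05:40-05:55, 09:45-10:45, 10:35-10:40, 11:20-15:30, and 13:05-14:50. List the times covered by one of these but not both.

Merge the first list: 01:20-03:20, 06:20-07:00, 07:50-10:10.
Merge the second list: 02:15-06:30, 09:45-10:45, 11:20-15:30.
A but not B: 01:20-02:15, 06:30-07:00, 07:50-09:45.
B but not A: 03:20-06:20, 10:10-10:45, 11:20-15:30.
Combining gives A △ B.

01:20-02:15, 03:20-06:20, 06:30-07:00, 07:50-09:45, 10:10-10:45, 11:20-15:30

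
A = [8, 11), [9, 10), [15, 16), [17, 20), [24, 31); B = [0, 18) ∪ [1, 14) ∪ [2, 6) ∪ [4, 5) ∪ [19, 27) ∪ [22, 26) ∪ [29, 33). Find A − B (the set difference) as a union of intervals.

A, merged: [8, 11), [15, 16), [17, 20), [24, 31).
B, merged: [0, 18), [19, 27), [29, 33).
[8, 11): entirely removed.
[15, 16): entirely removed.
[17, 20) \ B = [18, 19).
[24, 31) \ B = [27, 29).

[18, 19) ∪ [27, 29)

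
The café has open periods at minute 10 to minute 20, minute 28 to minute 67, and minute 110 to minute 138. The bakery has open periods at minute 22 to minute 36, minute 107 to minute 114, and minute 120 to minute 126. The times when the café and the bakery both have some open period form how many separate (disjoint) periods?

3

A ∩ B = minute 28 to minute 36, minute 110 to minute 114, minute 120 to minute 126.
That is 3 disjoint pieces.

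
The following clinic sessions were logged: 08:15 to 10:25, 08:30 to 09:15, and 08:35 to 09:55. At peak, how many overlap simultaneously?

Sweep endpoints in order; track running count of active intervals.
Peak of 3 reached at 08:35.

3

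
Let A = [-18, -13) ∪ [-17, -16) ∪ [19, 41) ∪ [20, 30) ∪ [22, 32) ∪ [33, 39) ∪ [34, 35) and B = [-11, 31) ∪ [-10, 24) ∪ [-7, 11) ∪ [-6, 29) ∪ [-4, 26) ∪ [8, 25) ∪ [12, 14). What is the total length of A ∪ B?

Merge the first list: [-18, -13), [19, 41).
Merge the second list: [-11, 31).
A ∪ B = [-18, -13), [-11, 41).
Total: 5 + 52 = 57.

57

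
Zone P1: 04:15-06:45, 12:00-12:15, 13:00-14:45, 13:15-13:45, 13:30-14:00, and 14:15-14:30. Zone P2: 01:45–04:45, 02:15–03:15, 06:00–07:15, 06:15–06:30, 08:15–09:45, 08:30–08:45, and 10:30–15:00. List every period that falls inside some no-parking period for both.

04:15–04:45, 06:00–06:45, 12:00–12:15, 13:00–14:45

Merge the first list: 04:15–06:45, 12:00–12:15, 13:00–14:45.
Merge the second list: 01:45–04:45, 06:00–07:15, 08:15–09:45, 10:30–15:00.
04:15–06:45 ∩ B → 04:15–04:45, 06:00–06:45.
12:00–12:15 ∩ B → 12:00–12:15.
13:00–14:45 ∩ B → 13:00–14:45.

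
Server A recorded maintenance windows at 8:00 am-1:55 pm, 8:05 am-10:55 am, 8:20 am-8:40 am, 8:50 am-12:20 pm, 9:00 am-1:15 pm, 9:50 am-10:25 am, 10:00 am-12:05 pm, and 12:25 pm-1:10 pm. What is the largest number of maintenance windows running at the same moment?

At 10:00 am, 6 of the intervals are simultaneously active.
No point has more.

6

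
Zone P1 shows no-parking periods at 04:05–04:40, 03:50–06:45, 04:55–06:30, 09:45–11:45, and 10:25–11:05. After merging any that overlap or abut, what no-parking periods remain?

03:50-06:45, 09:45-11:45

Sort by start: 03:50-06:45, 04:05-04:40, 04:55-06:30, 09:45-11:45, 10:25-11:05.
04:05-04:40 overlaps/touches 03:50-06:45 → extend to 03:50-06:45.
04:55-06:30 overlaps/touches 03:50-06:45 → extend to 03:50-06:45.
09:45-11:45 is disjoint → start new block.
10:25-11:05 overlaps/touches 09:45-11:45 → extend to 09:45-11:45.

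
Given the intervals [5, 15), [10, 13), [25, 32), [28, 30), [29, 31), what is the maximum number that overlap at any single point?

Sweep endpoints in order; track running count of active intervals.
Peak of 3 reached at 29.

3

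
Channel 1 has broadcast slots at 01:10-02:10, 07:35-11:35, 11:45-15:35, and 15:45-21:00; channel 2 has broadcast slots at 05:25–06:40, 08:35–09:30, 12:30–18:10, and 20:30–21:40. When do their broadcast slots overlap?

08:35–09:30, 12:30–15:35, 15:45–18:10, 20:30–21:00

01:10–02:10: no overlap with the second set.
07:35–11:35 meets the second set on 08:35–09:30.
11:45–15:35 meets the second set on 12:30–15:35.
15:45–21:00 meets the second set on 15:45–18:10, 20:30–21:00.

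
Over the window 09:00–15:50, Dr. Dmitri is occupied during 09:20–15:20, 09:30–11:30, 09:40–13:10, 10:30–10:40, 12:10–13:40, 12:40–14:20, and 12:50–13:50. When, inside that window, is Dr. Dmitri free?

09:00–09:20, 15:20–15:50

Covered (merged): 09:20–15:20.
Gaps within 09:00–15:50: 09:00–09:20, 15:20–15:50.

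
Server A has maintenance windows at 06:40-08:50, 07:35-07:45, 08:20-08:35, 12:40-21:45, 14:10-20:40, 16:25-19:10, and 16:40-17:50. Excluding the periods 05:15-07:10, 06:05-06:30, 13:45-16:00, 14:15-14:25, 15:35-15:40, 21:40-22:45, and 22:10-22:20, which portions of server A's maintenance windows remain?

07:10–08:50, 12:40–13:45, 16:00–21:40

A, merged: 06:40–08:50, 12:40–21:45.
B, merged: 05:15–07:10, 13:45–16:00, 21:40–22:45.
06:40–08:50 \ B = 07:10–08:50.
12:40–21:45 \ B = 12:40–13:45, 16:00–21:40.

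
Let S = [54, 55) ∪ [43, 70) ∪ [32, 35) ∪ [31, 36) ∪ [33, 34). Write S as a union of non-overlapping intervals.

Sort by start: [31, 36), [32, 35), [33, 34), [43, 70), [54, 55).
[32, 35) overlaps/touches [31, 36) → extend to [31, 36).
[33, 34) overlaps/touches [31, 36) → extend to [31, 36).
[43, 70) is disjoint → start new block.
[54, 55) overlaps/touches [43, 70) → extend to [43, 70).

[31, 36) ∪ [43, 70)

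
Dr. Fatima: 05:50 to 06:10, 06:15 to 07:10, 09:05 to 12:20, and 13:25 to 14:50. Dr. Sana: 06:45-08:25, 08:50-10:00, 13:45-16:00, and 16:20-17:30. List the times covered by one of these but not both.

05:50–06:10, 06:15–06:45, 07:10–08:25, 08:50–09:05, 10:00–12:20, 13:25–13:45, 14:50–16:00, 16:20–17:30

A but not B: 05:50–06:10, 06:15–06:45, 10:00–12:20, 13:25–13:45.
B but not A: 07:10–08:25, 08:50–09:05, 14:50–16:00, 16:20–17:30.
Combining gives A △ B.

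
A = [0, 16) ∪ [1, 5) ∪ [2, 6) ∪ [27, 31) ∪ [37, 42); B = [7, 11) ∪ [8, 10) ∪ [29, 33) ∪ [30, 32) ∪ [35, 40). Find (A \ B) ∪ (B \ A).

[0, 7) ∪ [11, 16) ∪ [27, 29) ∪ [31, 33) ∪ [35, 37) ∪ [40, 42)

A, merged: [0, 16), [27, 31), [37, 42).
B, merged: [7, 11), [29, 33), [35, 40).
Only in the first: [0, 7), [11, 16), [27, 29), [40, 42).
Only in the second: [31, 33), [35, 37).
Together these are the periods covered by exactly one.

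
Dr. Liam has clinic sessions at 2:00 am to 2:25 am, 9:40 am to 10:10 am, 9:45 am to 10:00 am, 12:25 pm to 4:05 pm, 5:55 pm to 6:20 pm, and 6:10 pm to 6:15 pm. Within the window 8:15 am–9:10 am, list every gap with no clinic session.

8:15 am–9:10 am

Covered (merged): 2:00 am–2:25 am, 9:40 am–10:10 am, 12:25 pm–4:05 pm, 5:55 pm–6:20 pm.
Gaps within 8:15 am–9:10 am: 8:15 am–9:10 am.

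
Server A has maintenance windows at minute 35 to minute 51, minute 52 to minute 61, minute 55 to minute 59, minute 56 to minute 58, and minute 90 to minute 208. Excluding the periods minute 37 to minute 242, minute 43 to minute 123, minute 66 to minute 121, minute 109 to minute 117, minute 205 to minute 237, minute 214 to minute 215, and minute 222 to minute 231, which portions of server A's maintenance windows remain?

minute 35 to minute 37

First set merges to minute 35 to minute 51, minute 52 to minute 61, minute 90 to minute 208.
Second set merges to minute 37 to minute 242.
minute 35 to minute 51 \ B = minute 35 to minute 37.
minute 52 to minute 61: entirely removed.
minute 90 to minute 208: entirely removed.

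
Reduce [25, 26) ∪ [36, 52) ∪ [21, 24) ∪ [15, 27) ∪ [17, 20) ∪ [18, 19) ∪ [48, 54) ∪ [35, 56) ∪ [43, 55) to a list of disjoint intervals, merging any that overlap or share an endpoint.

Sort by start: [15, 27), [17, 20), [18, 19), [21, 24), [25, 26), [35, 56), [36, 52), [43, 55), [48, 54).
[17, 20) overlaps/touches [15, 27) → extend to [15, 27).
[18, 19) overlaps/touches [15, 27) → extend to [15, 27).
[21, 24) overlaps/touches [15, 27) → extend to [15, 27).
[25, 26) overlaps/touches [15, 27) → extend to [15, 27).
[35, 56) is disjoint → start new block.
[36, 52) overlaps/touches [35, 56) → extend to [35, 56).
[43, 55) overlaps/touches [35, 56) → extend to [35, 56).
[48, 54) overlaps/touches [35, 56) → extend to [35, 56).

[15, 27) ∪ [35, 56)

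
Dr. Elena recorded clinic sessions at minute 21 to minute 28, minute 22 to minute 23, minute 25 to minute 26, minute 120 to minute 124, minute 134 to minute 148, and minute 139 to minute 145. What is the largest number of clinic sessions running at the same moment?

2

Sweep endpoints in order; track running count of active intervals.
Peak of 2 reached at minute 22.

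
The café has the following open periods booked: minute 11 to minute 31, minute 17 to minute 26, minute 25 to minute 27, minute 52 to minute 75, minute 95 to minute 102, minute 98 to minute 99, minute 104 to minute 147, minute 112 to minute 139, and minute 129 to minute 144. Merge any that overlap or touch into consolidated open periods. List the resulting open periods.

minute 11 to minute 31, minute 52 to minute 75, minute 95 to minute 102, minute 104 to minute 147

minute 17 to minute 26 overlaps/touches minute 11 to minute 31 → extend to minute 11 to minute 31.
minute 25 to minute 27 overlaps/touches minute 11 to minute 31 → extend to minute 11 to minute 31.
minute 52 to minute 75 is disjoint → start new block.
minute 95 to minute 102 is disjoint → start new block.
minute 98 to minute 99 overlaps/touches minute 95 to minute 102 → extend to minute 95 to minute 102.
minute 104 to minute 147 is disjoint → start new block.
minute 112 to minute 139 overlaps/touches minute 104 to minute 147 → extend to minute 104 to minute 147.
minute 129 to minute 144 overlaps/touches minute 104 to minute 147 → extend to minute 104 to minute 147.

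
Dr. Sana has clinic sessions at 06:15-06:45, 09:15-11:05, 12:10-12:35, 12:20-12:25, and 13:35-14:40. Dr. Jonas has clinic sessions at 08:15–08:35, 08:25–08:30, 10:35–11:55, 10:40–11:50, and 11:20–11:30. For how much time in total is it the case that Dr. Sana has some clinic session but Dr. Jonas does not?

3 h 20 min

Merge the first list: 06:15–06:45, 09:15–11:05, 12:10–12:35, 13:35–14:40.
Merge the second list: 08:15–08:35, 10:35–11:55.
A \ B = 06:15–06:45, 09:15–10:35, 12:10–12:35, 13:35–14:40.
Total: 30 min + 1 h 20 min + 25 min + 1 h 5 min = 3 h 20 min.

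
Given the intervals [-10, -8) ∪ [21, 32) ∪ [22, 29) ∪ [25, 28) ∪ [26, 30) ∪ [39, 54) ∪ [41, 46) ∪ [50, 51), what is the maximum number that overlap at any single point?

4

At 26, 4 of the intervals are simultaneously active.
No point has more.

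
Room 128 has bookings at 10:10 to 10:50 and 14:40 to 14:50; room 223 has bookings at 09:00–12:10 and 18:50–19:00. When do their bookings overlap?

10:10–10:50

10:10–10:50 overlaps B on 10:10–10:50.
14:40–14:50 falls entirely outside B.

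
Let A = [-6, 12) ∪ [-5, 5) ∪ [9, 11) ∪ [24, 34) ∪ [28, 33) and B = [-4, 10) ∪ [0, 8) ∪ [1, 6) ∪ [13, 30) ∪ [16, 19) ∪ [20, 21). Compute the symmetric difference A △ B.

[-6, -4) ∪ [10, 12) ∪ [13, 24) ∪ [30, 34)

A, merged: [-6, 12), [24, 34).
B, merged: [-4, 10), [13, 30).
Only in the first: [-6, -4), [10, 12), [30, 34).
Only in the second: [13, 24).
Together these are the periods covered by exactly one.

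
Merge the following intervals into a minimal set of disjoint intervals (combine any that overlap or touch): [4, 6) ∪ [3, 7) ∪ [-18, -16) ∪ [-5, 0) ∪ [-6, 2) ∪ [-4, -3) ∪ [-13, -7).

Sort by start: [-18, -16), [-13, -7), [-6, 2), [-5, 0), [-4, -3), [3, 7), [4, 6).
[-13, -7) is disjoint → start new block.
[-6, 2) is disjoint → start new block.
[-5, 0) overlaps/touches [-6, 2) → extend to [-6, 2).
[-4, -3) overlaps/touches [-6, 2) → extend to [-6, 2).
[3, 7) is disjoint → start new block.
[4, 6) overlaps/touches [3, 7) → extend to [3, 7).

[-18, -16) ∪ [-13, -7) ∪ [-6, 2) ∪ [3, 7)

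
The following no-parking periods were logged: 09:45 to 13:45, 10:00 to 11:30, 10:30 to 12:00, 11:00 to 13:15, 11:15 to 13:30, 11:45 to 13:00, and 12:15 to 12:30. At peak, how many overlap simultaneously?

Sweep endpoints in order; track running count of active intervals.
Peak of 5 reached at 11:15.

5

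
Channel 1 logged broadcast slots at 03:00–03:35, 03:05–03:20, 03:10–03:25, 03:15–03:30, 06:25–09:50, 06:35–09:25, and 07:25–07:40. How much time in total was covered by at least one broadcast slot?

4 h

Merged: 03:00-03:35, 06:25-09:50.
Lengths: 35 min + 3 h 25 min = 4 h.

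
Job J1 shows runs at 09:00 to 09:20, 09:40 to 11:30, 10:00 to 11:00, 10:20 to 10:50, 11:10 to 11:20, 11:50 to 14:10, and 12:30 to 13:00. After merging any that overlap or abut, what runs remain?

09:40-11:30 is disjoint → start new block.
10:00-11:00 overlaps/touches 09:40-11:30 → extend to 09:40-11:30.
10:20-10:50 overlaps/touches 09:40-11:30 → extend to 09:40-11:30.
11:10-11:20 overlaps/touches 09:40-11:30 → extend to 09:40-11:30.
11:50-14:10 is disjoint → start new block.
12:30-13:00 overlaps/touches 11:50-14:10 → extend to 11:50-14:10.

09:00-09:20, 09:40-11:30, 11:50-14:10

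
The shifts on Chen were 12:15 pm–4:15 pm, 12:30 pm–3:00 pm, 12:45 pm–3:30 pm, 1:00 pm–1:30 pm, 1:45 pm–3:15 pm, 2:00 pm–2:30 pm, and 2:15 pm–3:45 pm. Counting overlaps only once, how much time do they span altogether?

Merged: 12:15 pm–4:15 pm.
Length: 4 h.

4 h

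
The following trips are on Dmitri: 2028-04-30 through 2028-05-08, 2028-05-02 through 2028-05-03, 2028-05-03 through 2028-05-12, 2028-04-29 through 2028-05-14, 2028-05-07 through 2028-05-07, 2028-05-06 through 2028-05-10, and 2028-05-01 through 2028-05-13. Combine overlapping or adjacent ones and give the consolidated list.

2028-04-29 through 2028-05-14

Sort by start: 2028-04-29 through 2028-05-14, 2028-04-30 through 2028-05-08, 2028-05-01 through 2028-05-13, 2028-05-02 through 2028-05-03, 2028-05-03 through 2028-05-12, 2028-05-06 through 2028-05-10, 2028-05-07 through 2028-05-07.
2028-04-30 through 2028-05-08 overlaps/touches 2028-04-29 through 2028-05-14 → extend to 2028-04-29 through 2028-05-14.
2028-05-01 through 2028-05-13 overlaps/touches 2028-04-29 through 2028-05-14 → extend to 2028-04-29 through 2028-05-14.
2028-05-02 through 2028-05-03 overlaps/touches 2028-04-29 through 2028-05-14 → extend to 2028-04-29 through 2028-05-14.
2028-05-03 through 2028-05-12 overlaps/touches 2028-04-29 through 2028-05-14 → extend to 2028-04-29 through 2028-05-14.
2028-05-06 through 2028-05-10 overlaps/touches 2028-04-29 through 2028-05-14 → extend to 2028-04-29 through 2028-05-14.
2028-05-07 through 2028-05-07 overlaps/touches 2028-04-29 through 2028-05-14 → extend to 2028-04-29 through 2028-05-14.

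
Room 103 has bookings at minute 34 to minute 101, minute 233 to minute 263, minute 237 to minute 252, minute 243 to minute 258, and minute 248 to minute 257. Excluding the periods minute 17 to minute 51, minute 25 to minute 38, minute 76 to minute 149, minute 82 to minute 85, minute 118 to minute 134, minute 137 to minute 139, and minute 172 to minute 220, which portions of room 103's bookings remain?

First set merges to minute 34 to minute 101, minute 233 to minute 263.
Second set merges to minute 17 to minute 51, minute 76 to minute 149, minute 172 to minute 220.
minute 34 to minute 101 minus B → minute 51 to minute 76.
minute 233 to minute 263: no B overlap → unchanged.

minute 51 to minute 76, minute 233 to minute 263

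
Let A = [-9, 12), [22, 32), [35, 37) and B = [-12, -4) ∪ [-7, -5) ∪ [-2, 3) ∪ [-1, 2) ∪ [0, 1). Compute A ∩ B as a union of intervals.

B, merged: [-12, -4), [-2, 3).
[-9, 12) meets the second set on [-9, -4), [-2, 3).
[22, 32): no overlap with the second set.
[35, 37): no overlap with the second set.

[-9, -4) ∪ [-2, 3)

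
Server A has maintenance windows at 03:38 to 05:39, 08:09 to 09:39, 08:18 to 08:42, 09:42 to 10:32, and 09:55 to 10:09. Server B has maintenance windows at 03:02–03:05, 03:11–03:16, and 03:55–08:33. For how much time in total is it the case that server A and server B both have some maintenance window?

A, merged: 03:38–05:39, 08:09–09:39, 09:42–10:32.
A ∩ B = 03:55–05:39, 08:09–08:33.
Total: 1 h 44 min + 24 min = 2 h 8 min.

2 h 8 min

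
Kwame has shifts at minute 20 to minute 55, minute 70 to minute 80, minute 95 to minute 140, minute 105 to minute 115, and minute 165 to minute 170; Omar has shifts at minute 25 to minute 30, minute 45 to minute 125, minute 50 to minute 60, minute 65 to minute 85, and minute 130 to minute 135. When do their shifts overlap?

minute 25 to minute 30, minute 45 to minute 55, minute 70 to minute 80, minute 95 to minute 125, minute 130 to minute 135

A, merged: minute 20 to minute 55, minute 70 to minute 80, minute 95 to minute 140, minute 165 to minute 170.
B, merged: minute 25 to minute 30, minute 45 to minute 125, minute 130 to minute 135.
minute 20 to minute 55 meets the second set on minute 25 to minute 30, minute 45 to minute 55.
minute 70 to minute 80 meets the second set on minute 70 to minute 80.
minute 95 to minute 140 meets the second set on minute 95 to minute 125, minute 130 to minute 135.
minute 165 to minute 170: no overlap with the second set.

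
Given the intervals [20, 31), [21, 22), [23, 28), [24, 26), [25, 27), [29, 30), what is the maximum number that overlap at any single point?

Sweep endpoints in order; track running count of active intervals.
Peak of 4 reached at 25.

4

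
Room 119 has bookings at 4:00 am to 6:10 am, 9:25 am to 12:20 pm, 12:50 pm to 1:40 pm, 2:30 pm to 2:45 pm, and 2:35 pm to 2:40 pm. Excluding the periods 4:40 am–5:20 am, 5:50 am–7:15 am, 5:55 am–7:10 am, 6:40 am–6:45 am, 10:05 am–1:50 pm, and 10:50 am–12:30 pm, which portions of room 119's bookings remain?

4:00 am–4:40 am, 5:20 am–5:50 am, 9:25 am–10:05 am, 2:30 pm–2:45 pm

Merge the first list: 4:00 am–6:10 am, 9:25 am–12:20 pm, 12:50 pm–1:40 pm, 2:30 pm–2:45 pm.
Merge the second list: 4:40 am–5:20 am, 5:50 am–7:15 am, 10:05 am–1:50 pm.
4:00 am–6:10 am \ B = 4:00 am–4:40 am, 5:20 am–5:50 am.
9:25 am–12:20 pm \ B = 9:25 am–10:05 am.
12:50 pm–1:40 pm: entirely removed.
2:30 pm–2:45 pm: nothing removed.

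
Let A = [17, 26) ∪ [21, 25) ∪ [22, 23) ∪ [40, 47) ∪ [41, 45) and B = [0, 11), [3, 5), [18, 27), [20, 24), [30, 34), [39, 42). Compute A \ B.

A, merged: [17, 26), [40, 47).
B, merged: [0, 11), [18, 27), [30, 34), [39, 42).
[17, 26) \ B = [17, 18).
[40, 47) \ B = [42, 47).

[17, 18) ∪ [42, 47)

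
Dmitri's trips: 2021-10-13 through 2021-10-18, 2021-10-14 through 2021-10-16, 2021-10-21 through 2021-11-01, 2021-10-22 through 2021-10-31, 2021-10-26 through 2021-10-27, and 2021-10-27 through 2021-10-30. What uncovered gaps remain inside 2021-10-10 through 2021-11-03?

After merging, the occupied span is 2021-10-13 through 2021-10-18, 2021-10-21 through 2021-11-01.
Complement within 2021-10-10 through 2021-11-03: 2021-10-10 through 2021-10-12, 2021-10-19 through 2021-10-20, 2021-11-02 through 2021-11-03.

2021-10-10 through 2021-10-12, 2021-10-19 through 2021-10-20, 2021-11-02 through 2021-11-03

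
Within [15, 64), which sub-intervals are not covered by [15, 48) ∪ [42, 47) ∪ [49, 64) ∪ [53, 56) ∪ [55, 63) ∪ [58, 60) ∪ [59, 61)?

[48, 49)

The merged coverage is [15, 48), [49, 64).
Gaps within [15, 64): [48, 49).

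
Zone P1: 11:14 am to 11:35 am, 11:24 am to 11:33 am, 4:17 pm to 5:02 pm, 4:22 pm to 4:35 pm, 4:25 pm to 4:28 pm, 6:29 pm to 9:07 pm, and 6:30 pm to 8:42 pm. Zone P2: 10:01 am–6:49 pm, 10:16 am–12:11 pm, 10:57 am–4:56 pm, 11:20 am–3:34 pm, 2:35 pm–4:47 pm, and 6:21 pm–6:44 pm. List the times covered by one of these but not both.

10:01 am–11:14 am, 11:35 am–4:17 pm, 5:02 pm–6:29 pm, 6:49 pm–9:07 pm

First set merges to 11:14 am–11:35 am, 4:17 pm–5:02 pm, 6:29 pm–9:07 pm.
Second set merges to 10:01 am–6:49 pm.
A \ B = 6:49 pm–9:07 pm.
B \ A = 10:01 am–11:14 am, 11:35 am–4:17 pm, 5:02 pm–6:29 pm.
Union of the two gives the symmetric difference.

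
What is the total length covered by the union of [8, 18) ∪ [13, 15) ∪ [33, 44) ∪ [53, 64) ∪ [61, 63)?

Merged: [8, 18), [33, 44), [53, 64).
Lengths: 10 + 11 + 11 = 32.

32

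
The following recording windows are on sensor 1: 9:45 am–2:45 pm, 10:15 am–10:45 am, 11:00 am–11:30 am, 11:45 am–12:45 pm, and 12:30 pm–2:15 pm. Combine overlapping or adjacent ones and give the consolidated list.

10:15 am–10:45 am overlaps/touches 9:45 am–2:45 pm → extend to 9:45 am–2:45 pm.
11:00 am–11:30 am overlaps/touches 9:45 am–2:45 pm → extend to 9:45 am–2:45 pm.
11:45 am–12:45 pm overlaps/touches 9:45 am–2:45 pm → extend to 9:45 am–2:45 pm.
12:30 pm–2:15 pm overlaps/touches 9:45 am–2:45 pm → extend to 9:45 am–2:45 pm.

9:45 am–2:45 pm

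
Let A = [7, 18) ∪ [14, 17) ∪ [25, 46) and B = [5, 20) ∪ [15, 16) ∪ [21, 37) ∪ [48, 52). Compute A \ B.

First set merges to [7, 18), [25, 46).
Second set merges to [5, 20), [21, 37), [48, 52).
[7, 18) lies entirely inside B → drops out.
[25, 46) with B removed leaves [37, 46).

[37, 46)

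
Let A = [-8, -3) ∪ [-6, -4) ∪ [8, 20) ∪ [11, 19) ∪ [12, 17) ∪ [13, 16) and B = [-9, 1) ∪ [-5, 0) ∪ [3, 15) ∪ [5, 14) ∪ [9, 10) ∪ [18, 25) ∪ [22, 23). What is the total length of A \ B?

Merge the first list: [-8, -3), [8, 20).
Merge the second list: [-9, 1), [3, 15), [18, 25).
A \ B = [15, 18).
Total: 3.

3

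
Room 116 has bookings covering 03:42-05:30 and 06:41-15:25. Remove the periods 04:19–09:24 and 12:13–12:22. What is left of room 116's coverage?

03:42–04:19, 09:24–12:13, 12:22–15:25

03:42–05:30 with B removed leaves 03:42–04:19.
06:41–15:25 with B removed leaves 09:24–12:13, 12:22–15:25.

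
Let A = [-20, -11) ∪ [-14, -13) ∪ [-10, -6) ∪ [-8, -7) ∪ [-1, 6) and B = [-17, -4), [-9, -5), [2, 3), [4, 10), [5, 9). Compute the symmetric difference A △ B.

Merge the first list: [-20, -11), [-10, -6), [-1, 6).
Merge the second list: [-17, -4), [2, 3), [4, 10).
A \ B = [-20, -17), [-1, 2), [3, 4).
B \ A = [-11, -10), [-6, -4), [6, 10).
Union of the two gives the symmetric difference.

[-20, -17) ∪ [-11, -10) ∪ [-6, -4) ∪ [-1, 2) ∪ [3, 4) ∪ [6, 10)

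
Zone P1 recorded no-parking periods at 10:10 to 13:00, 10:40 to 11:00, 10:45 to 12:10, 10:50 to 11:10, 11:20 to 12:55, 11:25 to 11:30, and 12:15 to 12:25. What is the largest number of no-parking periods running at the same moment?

4

Walk the sorted start/end points keeping a running depth.
The depth first hits 4 at 10:50.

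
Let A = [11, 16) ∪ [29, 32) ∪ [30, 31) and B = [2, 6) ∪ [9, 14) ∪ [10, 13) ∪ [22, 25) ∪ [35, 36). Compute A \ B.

[14, 16) ∪ [29, 32)

A, merged: [11, 16), [29, 32).
B, merged: [2, 6), [9, 14), [22, 25), [35, 36).
[11, 16) minus B → [14, 16).
[29, 32): no B overlap → unchanged.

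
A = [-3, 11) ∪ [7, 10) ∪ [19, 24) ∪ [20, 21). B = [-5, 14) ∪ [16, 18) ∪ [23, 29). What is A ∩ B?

[-3, 11) ∪ [23, 24)

A, merged: [-3, 11), [19, 24).
[-3, 11) ∩ B → [-3, 11).
[19, 24) ∩ B → [23, 24).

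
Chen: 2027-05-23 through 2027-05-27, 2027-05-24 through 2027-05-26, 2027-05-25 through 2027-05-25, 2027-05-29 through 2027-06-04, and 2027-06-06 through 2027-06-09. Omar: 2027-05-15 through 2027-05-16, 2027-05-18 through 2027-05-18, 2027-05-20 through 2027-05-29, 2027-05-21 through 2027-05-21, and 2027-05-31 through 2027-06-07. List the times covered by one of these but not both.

First set merges to 2027-05-23 through 2027-05-27, 2027-05-29 through 2027-06-04, 2027-06-06 through 2027-06-09.
Second set merges to 2027-05-15 through 2027-05-16, 2027-05-18 through 2027-05-18, 2027-05-20 through 2027-05-29, 2027-05-31 through 2027-06-07.
A but not B: 2027-05-30 through 2027-05-30, 2027-06-08 through 2027-06-09.
B but not A: 2027-05-15 through 2027-05-16, 2027-05-18 through 2027-05-18, 2027-05-20 through 2027-05-22, 2027-05-28 through 2027-05-28, 2027-06-05 through 2027-06-05.
Combining gives A △ B.

2027-05-15 through 2027-05-16, 2027-05-18 through 2027-05-18, 2027-05-20 through 2027-05-22, 2027-05-28 through 2027-05-28, 2027-05-30 through 2027-05-30, 2027-06-05 through 2027-06-05, 2027-06-08 through 2027-06-09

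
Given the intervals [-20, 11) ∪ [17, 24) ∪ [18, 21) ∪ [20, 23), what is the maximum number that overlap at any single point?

Walk the sorted start/end points keeping a running depth.
The depth first hits 3 at 20.

3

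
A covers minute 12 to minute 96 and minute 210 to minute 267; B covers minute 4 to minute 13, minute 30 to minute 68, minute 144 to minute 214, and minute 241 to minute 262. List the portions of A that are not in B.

minute 13 to minute 30, minute 68 to minute 96, minute 214 to minute 241, minute 262 to minute 267

minute 12 to minute 96 \ B = minute 13 to minute 30, minute 68 to minute 96.
minute 210 to minute 267 \ B = minute 214 to minute 241, minute 262 to minute 267.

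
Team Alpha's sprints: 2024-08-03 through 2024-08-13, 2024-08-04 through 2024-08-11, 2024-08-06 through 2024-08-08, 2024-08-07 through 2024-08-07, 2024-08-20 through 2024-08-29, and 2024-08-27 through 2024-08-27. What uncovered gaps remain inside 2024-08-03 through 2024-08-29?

2024-08-14 through 2024-08-19

After merging, the occupied span is 2024-08-03 through 2024-08-13, 2024-08-20 through 2024-08-29.
Gaps within 2024-08-03 through 2024-08-29: 2024-08-14 through 2024-08-19.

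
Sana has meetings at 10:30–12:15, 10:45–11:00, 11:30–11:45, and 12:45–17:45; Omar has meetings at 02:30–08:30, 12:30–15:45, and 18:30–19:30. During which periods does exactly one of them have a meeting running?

02:30-08:30, 10:30-12:15, 12:30-12:45, 15:45-17:45, 18:30-19:30

Merge the first list: 10:30-12:15, 12:45-17:45.
A but not B: 10:30-12:15, 15:45-17:45.
B but not A: 02:30-08:30, 12:30-12:45, 18:30-19:30.
Combining gives A △ B.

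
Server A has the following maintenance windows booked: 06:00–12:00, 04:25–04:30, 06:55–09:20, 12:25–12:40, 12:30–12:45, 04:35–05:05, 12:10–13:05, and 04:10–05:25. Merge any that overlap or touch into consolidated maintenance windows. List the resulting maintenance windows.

04:10–05:25, 06:00–12:00, 12:10–13:05

Sort by start: 04:10–05:25, 04:25–04:30, 04:35–05:05, 06:00–12:00, 06:55–09:20, 12:10–13:05, 12:25–12:40, 12:30–12:45.
04:25–04:30 overlaps/touches 04:10–05:25 → extend to 04:10–05:25.
04:35–05:05 overlaps/touches 04:10–05:25 → extend to 04:10–05:25.
06:00–12:00 is disjoint → start new block.
06:55–09:20 overlaps/touches 06:00–12:00 → extend to 06:00–12:00.
12:10–13:05 is disjoint → start new block.
12:25–12:40 overlaps/touches 12:10–13:05 → extend to 12:10–13:05.
12:30–12:45 overlaps/touches 12:10–13:05 → extend to 12:10–13:05.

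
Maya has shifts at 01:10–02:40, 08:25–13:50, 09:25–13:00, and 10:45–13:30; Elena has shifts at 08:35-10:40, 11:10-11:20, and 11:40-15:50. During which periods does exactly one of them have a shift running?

01:10-02:40, 08:25-08:35, 10:40-11:10, 11:20-11:40, 13:50-15:50

Merge the first list: 01:10-02:40, 08:25-13:50.
A \ B = 01:10-02:40, 08:25-08:35, 10:40-11:10, 11:20-11:40.
B \ A = 13:50-15:50.
Union of the two gives the symmetric difference.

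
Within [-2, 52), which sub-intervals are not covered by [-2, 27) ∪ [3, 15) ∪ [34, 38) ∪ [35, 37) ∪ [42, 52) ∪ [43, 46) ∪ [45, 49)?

Covered (merged): [-2, 27), [34, 38), [42, 52).
Complement within [-2, 52): [27, 34), [38, 42).

[27, 34) ∪ [38, 42)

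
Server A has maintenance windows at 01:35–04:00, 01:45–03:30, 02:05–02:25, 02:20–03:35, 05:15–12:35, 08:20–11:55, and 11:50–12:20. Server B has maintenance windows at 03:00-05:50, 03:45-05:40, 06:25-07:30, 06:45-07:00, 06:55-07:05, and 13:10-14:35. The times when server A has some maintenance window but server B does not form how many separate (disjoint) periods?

3

Merge the first list: 01:35–04:00, 05:15–12:35.
Merge the second list: 03:00–05:50, 06:25–07:30, 13:10–14:35.
A \ B = 01:35–03:00, 05:50–06:25, 07:30–12:35.
That is 3 disjoint pieces.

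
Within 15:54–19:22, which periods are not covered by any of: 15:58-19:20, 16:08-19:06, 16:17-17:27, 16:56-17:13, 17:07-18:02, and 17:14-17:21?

15:54–15:58, 19:20–19:22

Covered (merged): 15:58–19:20.
Gaps within 15:54–19:22: 15:54–15:58, 19:20–19:22.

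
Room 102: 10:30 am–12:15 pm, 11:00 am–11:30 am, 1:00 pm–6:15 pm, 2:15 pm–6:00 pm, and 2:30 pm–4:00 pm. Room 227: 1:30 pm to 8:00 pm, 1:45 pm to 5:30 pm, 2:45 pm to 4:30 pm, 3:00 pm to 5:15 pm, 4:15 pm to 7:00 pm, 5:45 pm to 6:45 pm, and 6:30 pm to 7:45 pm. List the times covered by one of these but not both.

10:30 am-12:15 pm, 1:00 pm-1:30 pm, 6:15 pm-8:00 pm

First set merges to 10:30 am-12:15 pm, 1:00 pm-6:15 pm.
Second set merges to 1:30 pm-8:00 pm.
A \ B = 10:30 am-12:15 pm, 1:00 pm-1:30 pm.
B \ A = 6:15 pm-8:00 pm.
Union of the two gives the symmetric difference.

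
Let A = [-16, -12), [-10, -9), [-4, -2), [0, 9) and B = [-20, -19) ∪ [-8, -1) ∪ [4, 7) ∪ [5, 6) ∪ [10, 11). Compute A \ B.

[-16, -12) ∪ [-10, -9) ∪ [0, 4) ∪ [7, 9)

Second set merges to [-20, -19), [-8, -1), [4, 7), [10, 11).
[-16, -12): nothing removed.
[-10, -9): nothing removed.
[-4, -2): entirely removed.
[0, 9) \ B = [0, 4), [7, 9).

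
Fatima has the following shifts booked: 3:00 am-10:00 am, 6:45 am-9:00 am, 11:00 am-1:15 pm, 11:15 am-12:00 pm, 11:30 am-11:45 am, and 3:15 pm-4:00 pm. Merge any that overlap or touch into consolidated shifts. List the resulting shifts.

6:45 am–9:00 am overlaps/touches 3:00 am–10:00 am → extend to 3:00 am–10:00 am.
11:00 am–1:15 pm is disjoint → start new block.
11:15 am–12:00 pm overlaps/touches 11:00 am–1:15 pm → extend to 11:00 am–1:15 pm.
11:30 am–11:45 am overlaps/touches 11:00 am–1:15 pm → extend to 11:00 am–1:15 pm.
3:15 pm–4:00 pm is disjoint → start new block.

3:00 am–10:00 am, 11:00 am–1:15 pm, 3:15 pm–4:00 pm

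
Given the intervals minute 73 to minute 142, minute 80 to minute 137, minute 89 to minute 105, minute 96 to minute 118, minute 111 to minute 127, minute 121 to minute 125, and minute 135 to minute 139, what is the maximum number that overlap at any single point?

Walk the sorted start/end points keeping a running depth.
The depth first hits 4 at minute 96.

4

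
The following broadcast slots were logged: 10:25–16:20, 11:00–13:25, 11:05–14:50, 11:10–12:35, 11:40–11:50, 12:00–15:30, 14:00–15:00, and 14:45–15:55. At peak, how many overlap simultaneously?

5

At 11:40, 5 of the intervals are simultaneously active.
No point has more.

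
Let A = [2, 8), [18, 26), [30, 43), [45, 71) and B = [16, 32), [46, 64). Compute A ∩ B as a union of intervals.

[18, 26) ∪ [30, 32) ∪ [46, 64)

[2, 8) falls entirely outside B.
[18, 26) overlaps B on [18, 26).
[30, 43) overlaps B on [30, 32).
[45, 71) overlaps B on [46, 64).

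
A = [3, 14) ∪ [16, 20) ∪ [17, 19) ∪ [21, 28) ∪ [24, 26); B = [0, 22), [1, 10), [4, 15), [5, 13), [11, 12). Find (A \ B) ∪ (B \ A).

[0, 3) ∪ [14, 16) ∪ [20, 21) ∪ [22, 28)

First set merges to [3, 14), [16, 20), [21, 28).
Second set merges to [0, 22).
Only in the first: [22, 28).
Only in the second: [0, 3), [14, 16), [20, 21).
Together these are the periods covered by exactly one.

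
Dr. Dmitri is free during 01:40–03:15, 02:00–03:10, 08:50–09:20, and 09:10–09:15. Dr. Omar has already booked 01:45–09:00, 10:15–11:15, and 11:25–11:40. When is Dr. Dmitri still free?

A, merged: 01:40-03:15, 08:50-09:20.
01:40-03:15 minus B → 01:40-01:45.
08:50-09:20 minus B → 09:00-09:20.

01:40-01:45, 09:00-09:20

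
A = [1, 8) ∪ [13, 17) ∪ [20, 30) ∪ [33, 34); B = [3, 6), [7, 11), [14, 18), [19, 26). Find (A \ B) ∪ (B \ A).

[1, 3) ∪ [6, 7) ∪ [8, 11) ∪ [13, 14) ∪ [17, 18) ∪ [19, 20) ∪ [26, 30) ∪ [33, 34)

A \ B = [1, 3), [6, 7), [13, 14), [26, 30), [33, 34).
B \ A = [8, 11), [17, 18), [19, 20).
Union of the two gives the symmetric difference.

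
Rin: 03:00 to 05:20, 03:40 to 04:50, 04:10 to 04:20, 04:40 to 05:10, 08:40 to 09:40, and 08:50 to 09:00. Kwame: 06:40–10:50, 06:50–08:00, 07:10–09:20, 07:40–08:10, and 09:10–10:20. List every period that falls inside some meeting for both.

08:40–09:40

First set merges to 03:00–05:20, 08:40–09:40.
Second set merges to 06:40–10:50.
03:00–05:20 meets no B interval.
08:40–09:40 ∩ B → 08:40–09:40.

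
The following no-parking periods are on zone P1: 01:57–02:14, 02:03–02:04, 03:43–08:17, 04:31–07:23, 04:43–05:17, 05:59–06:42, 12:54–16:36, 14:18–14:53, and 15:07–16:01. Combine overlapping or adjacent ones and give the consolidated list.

02:03-02:04 overlaps/touches 01:57-02:14 → extend to 01:57-02:14.
03:43-08:17 is disjoint → start new block.
04:31-07:23 overlaps/touches 03:43-08:17 → extend to 03:43-08:17.
04:43-05:17 overlaps/touches 03:43-08:17 → extend to 03:43-08:17.
05:59-06:42 overlaps/touches 03:43-08:17 → extend to 03:43-08:17.
12:54-16:36 is disjoint → start new block.
14:18-14:53 overlaps/touches 12:54-16:36 → extend to 12:54-16:36.
15:07-16:01 overlaps/touches 12:54-16:36 → extend to 12:54-16:36.

01:57-02:14, 03:43-08:17, 12:54-16:36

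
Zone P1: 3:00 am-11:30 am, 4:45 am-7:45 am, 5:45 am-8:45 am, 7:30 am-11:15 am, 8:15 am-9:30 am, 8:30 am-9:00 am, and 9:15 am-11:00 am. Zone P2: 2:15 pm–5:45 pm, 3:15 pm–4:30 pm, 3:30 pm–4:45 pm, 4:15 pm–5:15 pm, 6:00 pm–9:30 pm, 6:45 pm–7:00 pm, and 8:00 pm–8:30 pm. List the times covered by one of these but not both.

3:00 am–11:30 am, 2:15 pm–5:45 pm, 6:00 pm–9:30 pm

A, merged: 3:00 am–11:30 am.
B, merged: 2:15 pm–5:45 pm, 6:00 pm–9:30 pm.
A but not B: 3:00 am–11:30 am.
B but not A: 2:15 pm–5:45 pm, 6:00 pm–9:30 pm.
Combining gives A △ B.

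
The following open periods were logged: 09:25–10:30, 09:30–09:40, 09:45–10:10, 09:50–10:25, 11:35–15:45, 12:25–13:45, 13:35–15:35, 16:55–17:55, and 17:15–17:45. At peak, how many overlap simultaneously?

Walk the sorted start/end points keeping a running depth.
The depth first hits 3 at 09:50.

3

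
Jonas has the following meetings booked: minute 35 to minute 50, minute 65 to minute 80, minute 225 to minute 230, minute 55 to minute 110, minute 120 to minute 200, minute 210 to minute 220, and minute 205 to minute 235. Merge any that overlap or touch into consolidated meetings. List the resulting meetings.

Sort by start: minute 35 to minute 50, minute 55 to minute 110, minute 65 to minute 80, minute 120 to minute 200, minute 205 to minute 235, minute 210 to minute 220, minute 225 to minute 230.
minute 55 to minute 110 is disjoint → start new block.
minute 65 to minute 80 overlaps/touches minute 55 to minute 110 → extend to minute 55 to minute 110.
minute 120 to minute 200 is disjoint → start new block.
minute 205 to minute 235 is disjoint → start new block.
minute 210 to minute 220 overlaps/touches minute 205 to minute 235 → extend to minute 205 to minute 235.
minute 225 to minute 230 overlaps/touches minute 205 to minute 235 → extend to minute 205 to minute 235.

minute 35 to minute 50, minute 55 to minute 110, minute 120 to minute 200, minute 205 to minute 235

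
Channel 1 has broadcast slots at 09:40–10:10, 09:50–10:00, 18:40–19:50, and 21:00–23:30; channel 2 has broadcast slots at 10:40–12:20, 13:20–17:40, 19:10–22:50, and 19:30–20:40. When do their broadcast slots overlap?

19:10-19:50, 21:00-22:50

A, merged: 09:40-10:10, 18:40-19:50, 21:00-23:30.
B, merged: 10:40-12:20, 13:20-17:40, 19:10-22:50.
09:40-10:10 falls entirely outside B.
18:40-19:50 overlaps B on 19:10-19:50.
21:00-23:30 overlaps B on 21:00-22:50.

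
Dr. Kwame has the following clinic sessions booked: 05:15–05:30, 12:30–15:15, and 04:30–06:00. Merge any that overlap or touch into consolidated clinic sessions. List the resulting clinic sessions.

04:30–06:00, 12:30–15:15

Sort by start: 04:30–06:00, 05:15–05:30, 12:30–15:15.
05:15–05:30 overlaps/touches 04:30–06:00 → extend to 04:30–06:00.
12:30–15:15 is disjoint → start new block.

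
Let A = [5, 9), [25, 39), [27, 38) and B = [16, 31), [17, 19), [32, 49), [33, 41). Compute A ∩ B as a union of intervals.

A, merged: [5, 9), [25, 39).
B, merged: [16, 31), [32, 49).
[5, 9) meets no B interval.
[25, 39) ∩ B → [25, 31), [32, 39).

[25, 31) ∪ [32, 39)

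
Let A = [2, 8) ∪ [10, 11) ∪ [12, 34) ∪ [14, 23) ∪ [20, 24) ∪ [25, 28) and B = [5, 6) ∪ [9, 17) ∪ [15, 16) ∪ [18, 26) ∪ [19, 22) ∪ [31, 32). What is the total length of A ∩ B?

A, merged: [2, 8), [10, 11), [12, 34).
B, merged: [5, 6), [9, 17), [18, 26), [31, 32).
A ∩ B = [5, 6), [10, 11), [12, 17), [18, 26), [31, 32).
Total: 1 + 1 + 5 + 8 + 1 = 16.

16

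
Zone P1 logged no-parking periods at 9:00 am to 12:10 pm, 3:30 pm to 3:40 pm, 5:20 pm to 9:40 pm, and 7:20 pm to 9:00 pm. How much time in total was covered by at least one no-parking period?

7 h 40 min

Merged: 9:00 am–12:10 pm, 3:30 pm–3:40 pm, 5:20 pm–9:40 pm.
Lengths: 3 h 10 min + 10 min + 4 h 20 min = 7 h 40 min.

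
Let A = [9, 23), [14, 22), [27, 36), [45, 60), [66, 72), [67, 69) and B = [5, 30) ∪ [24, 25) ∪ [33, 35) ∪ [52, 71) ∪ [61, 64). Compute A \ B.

[30, 33) ∪ [35, 36) ∪ [45, 52) ∪ [71, 72)

A, merged: [9, 23), [27, 36), [45, 60), [66, 72).
B, merged: [5, 30), [33, 35), [52, 71).
[9, 23): fully covered by B → removed.
[27, 36) minus B → [30, 33), [35, 36).
[45, 60) minus B → [45, 52).
[66, 72) minus B → [71, 72).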